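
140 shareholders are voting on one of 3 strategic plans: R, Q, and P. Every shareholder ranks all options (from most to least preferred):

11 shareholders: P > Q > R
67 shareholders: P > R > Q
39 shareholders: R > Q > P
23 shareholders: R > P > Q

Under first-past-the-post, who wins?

P

First-place votes: R 62, Q 0, P 78.
P has the most first-place votes.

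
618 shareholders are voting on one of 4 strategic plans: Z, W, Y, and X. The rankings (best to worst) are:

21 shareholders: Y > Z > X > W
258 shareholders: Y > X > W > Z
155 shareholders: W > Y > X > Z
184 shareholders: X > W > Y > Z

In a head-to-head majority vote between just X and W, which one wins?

X

Voters preferring X to W: 463; preferring W to X: 155.
X wins the head-to-head.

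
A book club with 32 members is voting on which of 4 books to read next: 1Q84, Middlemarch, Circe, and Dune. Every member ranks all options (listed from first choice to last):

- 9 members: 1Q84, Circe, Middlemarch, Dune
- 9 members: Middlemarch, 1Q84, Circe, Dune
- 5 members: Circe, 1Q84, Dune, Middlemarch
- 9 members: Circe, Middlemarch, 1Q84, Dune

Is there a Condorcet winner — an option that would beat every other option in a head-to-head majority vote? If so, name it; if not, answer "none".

none

Checking pairwise contests:
Middlemarch beats 1Q84 18–14.
Circe beats Middlemarch 23–9.
1Q84 beats Circe 18–14.
1Q84 beats Dune 32–0.
Every option loses at least one head-to-head, so there is no Condorcet winner.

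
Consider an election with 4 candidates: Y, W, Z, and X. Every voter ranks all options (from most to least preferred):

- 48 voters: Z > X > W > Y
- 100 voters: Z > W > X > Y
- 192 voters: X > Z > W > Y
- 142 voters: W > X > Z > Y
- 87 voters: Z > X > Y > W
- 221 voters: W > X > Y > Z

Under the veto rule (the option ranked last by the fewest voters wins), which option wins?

X

Last-place votes: Y 482, W 87, Z 221, X 0.
X is ranked last by the fewest voters, so X wins.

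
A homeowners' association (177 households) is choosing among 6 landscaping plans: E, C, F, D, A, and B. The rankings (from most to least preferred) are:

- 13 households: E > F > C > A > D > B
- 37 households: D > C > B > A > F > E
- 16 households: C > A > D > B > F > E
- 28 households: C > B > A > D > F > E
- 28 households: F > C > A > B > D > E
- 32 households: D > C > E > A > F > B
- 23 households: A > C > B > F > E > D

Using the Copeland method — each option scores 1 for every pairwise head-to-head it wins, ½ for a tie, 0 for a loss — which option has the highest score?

C

E: loses to C, F, D, A, and B → score 0.
C: beats E, F, D, A, and B → score 5.
F: beats E; loses to C, D, A, and B → score 1.
D: beats E, F, and B; loses to C and A → score 3.
A: beats E, F, D, and B; loses to C → score 4.
B: beats E and F; loses to C, D, and A → score 2.
C has the best pairwise record.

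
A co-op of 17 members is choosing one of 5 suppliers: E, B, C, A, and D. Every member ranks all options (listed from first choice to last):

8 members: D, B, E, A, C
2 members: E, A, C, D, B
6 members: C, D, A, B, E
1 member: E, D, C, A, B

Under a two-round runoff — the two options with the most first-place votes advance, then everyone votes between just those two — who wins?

D

Round 1 first-place votes: E 3, B 0, C 6, A 0, D 8.
D and C advance.
Runoff: D is preferred to C by 9 voters; C by 8.
D wins the runoff.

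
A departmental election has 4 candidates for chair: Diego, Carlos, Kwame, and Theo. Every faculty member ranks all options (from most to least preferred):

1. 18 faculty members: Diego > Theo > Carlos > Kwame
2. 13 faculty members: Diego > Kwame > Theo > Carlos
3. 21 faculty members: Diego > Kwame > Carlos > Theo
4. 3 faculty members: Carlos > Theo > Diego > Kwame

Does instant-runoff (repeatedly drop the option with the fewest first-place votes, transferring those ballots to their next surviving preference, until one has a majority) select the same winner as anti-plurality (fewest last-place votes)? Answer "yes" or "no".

Instant-runoff — R1 Diego 52, Carlos 3, Kwame 0, Theo 0 (Diego winner). Winner: Diego.
Anti-plurality — last-place votes: Diego 0, Carlos 13, Kwame 21, Theo 21. Winner: Diego.
The two methods agree.

yes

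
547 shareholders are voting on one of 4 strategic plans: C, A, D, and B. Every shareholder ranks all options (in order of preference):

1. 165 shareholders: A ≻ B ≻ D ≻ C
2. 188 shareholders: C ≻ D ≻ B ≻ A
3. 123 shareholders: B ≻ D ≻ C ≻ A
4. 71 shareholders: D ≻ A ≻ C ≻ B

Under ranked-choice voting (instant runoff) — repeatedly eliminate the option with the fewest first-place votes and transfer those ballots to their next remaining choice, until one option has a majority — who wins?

C

Round 1: C 188, A 165, D 71, B 123. Eliminate D.
Round 2: C 188, A 236, B 123. Eliminate B.
Round 3: C 311, A 236. C has a majority.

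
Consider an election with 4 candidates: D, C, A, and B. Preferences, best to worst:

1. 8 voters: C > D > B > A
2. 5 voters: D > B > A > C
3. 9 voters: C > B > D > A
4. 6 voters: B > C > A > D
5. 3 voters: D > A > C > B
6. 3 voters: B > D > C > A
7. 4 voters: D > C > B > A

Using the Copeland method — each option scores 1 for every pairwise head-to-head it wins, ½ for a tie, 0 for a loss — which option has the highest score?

D: beats A and B; loses to C → score 2.
C: beats D, A, and B → score 3.
A: loses to D, C, and B → score 0.
B: beats A; loses to D and C → score 1.
C has the best pairwise record.

C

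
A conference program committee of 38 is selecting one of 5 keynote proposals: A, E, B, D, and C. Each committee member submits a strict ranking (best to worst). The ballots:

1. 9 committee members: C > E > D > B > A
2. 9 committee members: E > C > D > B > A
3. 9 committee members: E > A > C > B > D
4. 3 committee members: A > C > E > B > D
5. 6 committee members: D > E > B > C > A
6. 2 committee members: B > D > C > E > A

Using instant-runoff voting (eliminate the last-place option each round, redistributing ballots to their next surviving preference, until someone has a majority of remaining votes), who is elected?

Round 1: A 3, E 18, B 2, D 6, C 9. Eliminate B.
Round 2: A 3, E 18, D 8, C 9. Eliminate A.
Round 3: E 18, D 8, C 12. Eliminate D.
Round 4: E 24, C 14. E has a majority.

E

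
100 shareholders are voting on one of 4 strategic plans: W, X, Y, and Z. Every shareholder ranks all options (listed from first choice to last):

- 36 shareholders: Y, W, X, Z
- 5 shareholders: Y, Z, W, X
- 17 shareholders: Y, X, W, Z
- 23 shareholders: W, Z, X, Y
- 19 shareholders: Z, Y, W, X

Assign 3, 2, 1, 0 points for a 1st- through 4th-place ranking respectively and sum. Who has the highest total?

W: 36·2 + 5·1 + 17·1 + 23·3 + 19·1 = 182
X: 36·1 + 5·0 + 17·2 + 23·1 + 19·0 = 93
Y: 36·3 + 5·3 + 17·3 + 23·0 + 19·2 = 212
Z: 36·0 + 5·2 + 17·0 + 23·2 + 19·3 = 113
Y has the highest Borda score (212).

Y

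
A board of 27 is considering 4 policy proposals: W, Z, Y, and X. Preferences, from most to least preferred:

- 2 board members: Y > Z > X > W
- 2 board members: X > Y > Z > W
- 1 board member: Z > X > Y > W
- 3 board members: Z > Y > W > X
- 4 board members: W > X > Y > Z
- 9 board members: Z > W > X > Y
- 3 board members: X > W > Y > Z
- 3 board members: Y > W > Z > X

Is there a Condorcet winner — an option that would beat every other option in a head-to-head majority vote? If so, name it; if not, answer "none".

Checking pairwise contests:
Z beats W 17–10.
Y beats Z 14–13.
W beats Y 16–11.
W beats X 19–8.
Every option loses at least one head-to-head, so there is no Condorcet winner.

none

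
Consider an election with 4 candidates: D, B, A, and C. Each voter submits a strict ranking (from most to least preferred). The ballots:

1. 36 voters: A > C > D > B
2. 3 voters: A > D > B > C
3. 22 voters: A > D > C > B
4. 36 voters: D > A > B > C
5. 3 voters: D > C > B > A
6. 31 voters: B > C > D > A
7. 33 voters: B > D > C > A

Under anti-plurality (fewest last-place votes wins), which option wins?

Last-place votes: D 0, B 58, A 67, C 39.
D is ranked last by the fewest voters, so D wins.

D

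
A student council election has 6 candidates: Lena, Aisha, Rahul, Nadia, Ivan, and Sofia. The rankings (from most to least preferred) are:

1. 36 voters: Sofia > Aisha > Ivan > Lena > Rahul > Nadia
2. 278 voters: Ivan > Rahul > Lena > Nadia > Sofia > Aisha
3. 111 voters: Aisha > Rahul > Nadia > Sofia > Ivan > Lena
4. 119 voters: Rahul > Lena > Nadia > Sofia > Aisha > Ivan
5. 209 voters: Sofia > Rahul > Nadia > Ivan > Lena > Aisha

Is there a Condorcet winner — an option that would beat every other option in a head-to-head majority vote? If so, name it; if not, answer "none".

Rahul vs Lena: 717–36 for Rahul.
Rahul vs Aisha: 606–147 for Rahul.
Rahul vs Nadia: 753–0 for Rahul.
Rahul vs Ivan: 439–314 for Rahul.
Rahul vs Sofia: 508–245 for Rahul.
Rahul beats every other option head-to-head.

Rahul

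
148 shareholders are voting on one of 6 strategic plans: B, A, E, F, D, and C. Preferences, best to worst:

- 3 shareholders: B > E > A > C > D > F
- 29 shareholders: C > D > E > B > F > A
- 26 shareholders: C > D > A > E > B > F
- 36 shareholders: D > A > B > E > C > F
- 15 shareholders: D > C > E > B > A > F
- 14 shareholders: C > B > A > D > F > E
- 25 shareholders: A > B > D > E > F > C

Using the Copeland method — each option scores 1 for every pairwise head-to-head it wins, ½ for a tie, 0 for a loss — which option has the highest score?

D

B: beats E and F; loses to A, D, and C → score 2.
A: beats B, E, and F; loses to D and C → score 3.
E: beats F; loses to B, A, D, and C → score 1.
F: loses to B, A, E, D, and C → score 0.
D: beats B, A, E, F, and C → score 5.
C: beats B, A, E, and F; loses to D → score 4.
D has the best pairwise record.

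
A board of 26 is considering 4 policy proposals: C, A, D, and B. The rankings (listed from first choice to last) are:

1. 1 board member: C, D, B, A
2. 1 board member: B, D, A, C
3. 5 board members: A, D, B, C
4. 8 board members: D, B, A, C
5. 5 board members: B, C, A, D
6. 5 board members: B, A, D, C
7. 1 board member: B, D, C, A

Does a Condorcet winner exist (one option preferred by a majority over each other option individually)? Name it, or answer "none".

none

Checking pairwise contests:
A beats C 19–7.
B beats A 21–5.
A beats D 15–11.
D beats B 14–12.
Every option loses at least one head-to-head, so there is no Condorcet winner.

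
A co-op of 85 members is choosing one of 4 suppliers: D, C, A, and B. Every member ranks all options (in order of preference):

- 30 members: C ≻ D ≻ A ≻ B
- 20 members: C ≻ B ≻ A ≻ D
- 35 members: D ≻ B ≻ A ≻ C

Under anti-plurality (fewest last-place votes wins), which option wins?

Last-place votes: D 20, C 35, A 0, B 30.
A is ranked last by the fewest voters, so A wins.

A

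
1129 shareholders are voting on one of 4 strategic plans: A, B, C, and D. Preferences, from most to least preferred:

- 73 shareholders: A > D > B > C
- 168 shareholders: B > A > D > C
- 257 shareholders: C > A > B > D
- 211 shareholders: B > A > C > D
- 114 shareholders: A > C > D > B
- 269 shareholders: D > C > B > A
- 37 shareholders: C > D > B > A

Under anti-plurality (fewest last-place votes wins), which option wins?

B

Last-place votes: A 306, B 114, C 241, D 468.
B is ranked last by the fewest voters, so B wins.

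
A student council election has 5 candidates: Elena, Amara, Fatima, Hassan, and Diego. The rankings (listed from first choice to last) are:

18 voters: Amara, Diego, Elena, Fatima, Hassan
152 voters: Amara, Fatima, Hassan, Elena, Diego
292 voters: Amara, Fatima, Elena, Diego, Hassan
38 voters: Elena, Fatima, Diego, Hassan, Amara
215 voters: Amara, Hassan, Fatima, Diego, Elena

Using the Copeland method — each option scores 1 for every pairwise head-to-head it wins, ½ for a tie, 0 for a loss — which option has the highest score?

Amara

Elena: beats Diego; loses to Amara, Fatima, and Hassan → score 1.
Amara: beats Elena, Fatima, Hassan, and Diego → score 4.
Fatima: beats Elena, Hassan, and Diego; loses to Amara → score 3.
Hassan: beats Elena and Diego; loses to Amara and Fatima → score 2.
Diego: loses to Elena, Amara, Fatima, and Hassan → score 0.
Amara has the best pairwise record.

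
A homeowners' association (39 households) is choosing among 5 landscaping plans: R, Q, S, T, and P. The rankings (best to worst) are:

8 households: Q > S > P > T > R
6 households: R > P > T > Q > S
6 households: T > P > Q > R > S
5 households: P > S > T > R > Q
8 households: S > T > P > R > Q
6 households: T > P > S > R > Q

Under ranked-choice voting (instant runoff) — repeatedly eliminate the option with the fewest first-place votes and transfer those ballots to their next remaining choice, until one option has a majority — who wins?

S

Round 1: R 6, Q 8, S 8, T 12, P 5. Eliminate P.
Round 2: R 6, Q 8, S 13, T 12. Eliminate R.
Round 3: Q 8, S 13, T 18. Eliminate Q.
Round 4: S 21, T 18. S has a majority.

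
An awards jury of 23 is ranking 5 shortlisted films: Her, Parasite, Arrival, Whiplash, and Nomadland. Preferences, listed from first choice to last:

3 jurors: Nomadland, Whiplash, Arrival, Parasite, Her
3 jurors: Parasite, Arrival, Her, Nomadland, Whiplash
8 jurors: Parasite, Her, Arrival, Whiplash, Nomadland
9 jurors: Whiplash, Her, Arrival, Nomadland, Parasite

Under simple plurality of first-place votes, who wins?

First-place votes: Her 0, Parasite 11, Arrival 0, Whiplash 9, Nomadland 3.
Parasite has the most first-place votes.

Parasite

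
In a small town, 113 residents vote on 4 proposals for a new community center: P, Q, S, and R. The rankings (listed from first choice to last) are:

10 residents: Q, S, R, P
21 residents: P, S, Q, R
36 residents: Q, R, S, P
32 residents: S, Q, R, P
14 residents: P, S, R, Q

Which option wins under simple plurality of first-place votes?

Q

First-place votes: P 35, Q 46, S 32, R 0.
Q has the most first-place votes.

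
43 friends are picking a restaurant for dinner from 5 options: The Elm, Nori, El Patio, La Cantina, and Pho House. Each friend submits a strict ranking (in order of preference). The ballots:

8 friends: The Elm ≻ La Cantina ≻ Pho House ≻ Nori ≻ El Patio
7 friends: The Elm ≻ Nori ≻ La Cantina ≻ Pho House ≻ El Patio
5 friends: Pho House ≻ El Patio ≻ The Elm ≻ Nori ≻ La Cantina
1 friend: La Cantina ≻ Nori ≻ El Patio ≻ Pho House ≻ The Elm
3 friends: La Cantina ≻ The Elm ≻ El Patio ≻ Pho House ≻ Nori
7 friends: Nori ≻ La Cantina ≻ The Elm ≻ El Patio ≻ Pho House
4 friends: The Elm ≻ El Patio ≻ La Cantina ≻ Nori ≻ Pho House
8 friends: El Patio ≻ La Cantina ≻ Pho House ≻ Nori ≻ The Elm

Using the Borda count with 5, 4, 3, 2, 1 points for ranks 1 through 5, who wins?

The Elm

The Elm: 8·5 + 7·5 + 5·3 + 1·1 + 3·4 + 7·3 + 4·5 + 8·1 = 152
Nori: 8·2 + 7·4 + 5·2 + 1·4 + 3·1 + 7·5 + 4·2 + 8·2 = 120
El Patio: 8·1 + 7·1 + 5·4 + 1·3 + 3·3 + 7·2 + 4·4 + 8·5 = 117
La Cantina: 8·4 + 7·3 + 5·1 + 1·5 + 3·5 + 7·4 + 4·3 + 8·4 = 150
Pho House: 8·3 + 7·2 + 5·5 + 1·2 + 3·2 + 7·1 + 4·1 + 8·3 = 106
The Elm has the highest Borda score (152).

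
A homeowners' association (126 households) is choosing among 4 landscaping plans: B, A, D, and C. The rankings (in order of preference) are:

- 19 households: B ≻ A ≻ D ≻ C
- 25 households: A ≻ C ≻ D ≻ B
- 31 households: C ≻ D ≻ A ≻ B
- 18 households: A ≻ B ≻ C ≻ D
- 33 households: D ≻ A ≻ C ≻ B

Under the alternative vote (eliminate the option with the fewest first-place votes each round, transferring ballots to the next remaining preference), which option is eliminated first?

Round 1: B 19, A 43, D 33, C 31. Eliminate B.

B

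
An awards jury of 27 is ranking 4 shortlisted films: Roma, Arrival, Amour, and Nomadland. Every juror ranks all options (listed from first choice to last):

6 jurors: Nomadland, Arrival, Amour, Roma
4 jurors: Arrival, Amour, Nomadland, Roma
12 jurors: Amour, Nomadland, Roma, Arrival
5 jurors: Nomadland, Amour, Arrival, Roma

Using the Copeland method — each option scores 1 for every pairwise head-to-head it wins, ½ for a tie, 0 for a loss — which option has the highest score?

Amour

Roma: loses to Arrival, Amour, and Nomadland → score 0.
Arrival: beats Roma; loses to Amour and Nomadland → score 1.
Amour: beats Roma, Arrival, and Nomadland → score 3.
Nomadland: beats Roma and Arrival; loses to Amour → score 2.
Amour has the best pairwise record.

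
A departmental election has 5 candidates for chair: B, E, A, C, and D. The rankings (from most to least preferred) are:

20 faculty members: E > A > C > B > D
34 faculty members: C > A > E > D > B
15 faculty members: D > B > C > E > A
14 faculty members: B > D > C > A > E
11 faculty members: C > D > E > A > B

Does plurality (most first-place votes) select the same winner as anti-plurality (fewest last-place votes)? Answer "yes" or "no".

yes

Plurality — first-place votes: B 14, E 20, A 0, C 45, D 15. Winner: C.
Anti-plurality — last-place votes: B 45, E 14, A 15, C 0, D 20. Winner: C.
The two methods agree.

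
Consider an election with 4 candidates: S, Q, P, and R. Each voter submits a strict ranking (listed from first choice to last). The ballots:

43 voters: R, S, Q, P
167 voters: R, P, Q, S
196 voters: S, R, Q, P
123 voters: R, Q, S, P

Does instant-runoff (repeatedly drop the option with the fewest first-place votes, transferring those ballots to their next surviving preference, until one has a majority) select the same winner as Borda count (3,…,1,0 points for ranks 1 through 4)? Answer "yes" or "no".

Instant-runoff — R1 S 196, Q 0, P 0, R 333 (R winner). Winner: R.
Borda — scores: S 797, Q 652, P 334, R 1391. Winner: R.
The two methods agree.

yes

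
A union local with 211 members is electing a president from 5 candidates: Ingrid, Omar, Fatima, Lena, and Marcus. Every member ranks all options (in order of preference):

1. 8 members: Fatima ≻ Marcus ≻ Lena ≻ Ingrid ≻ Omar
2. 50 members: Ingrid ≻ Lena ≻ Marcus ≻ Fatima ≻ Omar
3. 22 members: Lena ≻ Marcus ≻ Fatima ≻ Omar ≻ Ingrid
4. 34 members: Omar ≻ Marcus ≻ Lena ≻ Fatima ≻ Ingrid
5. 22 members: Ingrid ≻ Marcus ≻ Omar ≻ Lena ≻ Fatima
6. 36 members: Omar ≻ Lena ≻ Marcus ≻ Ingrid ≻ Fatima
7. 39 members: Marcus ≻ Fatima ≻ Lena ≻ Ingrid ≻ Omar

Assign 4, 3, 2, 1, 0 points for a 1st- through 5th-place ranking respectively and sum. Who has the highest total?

Marcus

Ingrid: 8·1 + 50·4 + 22·0 + 34·0 + 22·4 + 36·1 + 39·1 = 371
Omar: 8·0 + 50·0 + 22·1 + 34·4 + 22·2 + 36·4 + 39·0 = 346
Fatima: 8·4 + 50·1 + 22·2 + 34·1 + 22·0 + 36·0 + 39·3 = 277
Lena: 8·2 + 50·3 + 22·4 + 34·2 + 22·1 + 36·3 + 39·2 = 530
Marcus: 8·3 + 50·2 + 22·3 + 34·3 + 22·3 + 36·2 + 39·4 = 586
Marcus has the highest Borda score (586).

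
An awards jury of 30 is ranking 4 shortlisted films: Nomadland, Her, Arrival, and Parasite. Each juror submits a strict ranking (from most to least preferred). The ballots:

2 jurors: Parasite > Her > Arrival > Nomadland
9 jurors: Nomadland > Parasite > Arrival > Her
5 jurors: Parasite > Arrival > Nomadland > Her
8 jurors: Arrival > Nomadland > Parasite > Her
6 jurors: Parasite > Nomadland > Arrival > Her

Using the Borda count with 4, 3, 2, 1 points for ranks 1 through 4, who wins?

Nomadland: 2·1 + 9·4 + 5·2 + 8·3 + 6·3 = 90
Her: 2·3 + 9·1 + 5·1 + 8·1 + 6·1 = 34
Arrival: 2·2 + 9·2 + 5·3 + 8·4 + 6·2 = 81
Parasite: 2·4 + 9·3 + 5·4 + 8·2 + 6·4 = 95
Parasite has the highest Borda score (95).

Parasite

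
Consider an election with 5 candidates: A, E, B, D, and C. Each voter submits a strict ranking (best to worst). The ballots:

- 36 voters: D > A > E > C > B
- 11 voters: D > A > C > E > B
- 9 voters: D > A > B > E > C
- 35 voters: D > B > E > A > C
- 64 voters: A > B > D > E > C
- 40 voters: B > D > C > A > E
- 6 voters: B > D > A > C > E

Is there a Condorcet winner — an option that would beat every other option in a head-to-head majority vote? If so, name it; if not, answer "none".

Checking pairwise contests:
D beats A 137–64.
A beats E 166–35.
A beats B 120–81.
B beats D 110–91.
A beats C 161–40.
Every option loses at least one head-to-head, so there is no Condorcet winner.

none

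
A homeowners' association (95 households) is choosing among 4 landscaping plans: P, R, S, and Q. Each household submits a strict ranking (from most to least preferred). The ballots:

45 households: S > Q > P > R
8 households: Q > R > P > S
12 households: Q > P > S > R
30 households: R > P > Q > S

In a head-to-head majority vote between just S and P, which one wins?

P

Voters preferring S to P: 45; preferring P to S: 50.
P wins the head-to-head.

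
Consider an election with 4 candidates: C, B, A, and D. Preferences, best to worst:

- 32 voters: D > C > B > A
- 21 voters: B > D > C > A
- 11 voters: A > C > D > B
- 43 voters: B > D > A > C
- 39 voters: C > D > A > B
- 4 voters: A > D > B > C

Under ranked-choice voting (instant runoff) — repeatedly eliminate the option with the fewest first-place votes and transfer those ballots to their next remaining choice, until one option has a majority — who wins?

C

Round 1: C 39, B 64, A 15, D 32. Eliminate A.
Round 2: C 50, B 64, D 36. Eliminate D.
Round 3: C 82, B 68. C has a majority.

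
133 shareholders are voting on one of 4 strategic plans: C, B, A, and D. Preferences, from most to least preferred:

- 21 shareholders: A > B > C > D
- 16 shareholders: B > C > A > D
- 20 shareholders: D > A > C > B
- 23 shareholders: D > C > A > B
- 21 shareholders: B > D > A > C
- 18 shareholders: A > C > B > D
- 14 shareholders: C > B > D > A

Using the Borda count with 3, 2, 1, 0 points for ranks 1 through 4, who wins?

A

C: 21·1 + 16·2 + 20·1 + 23·2 + 21·0 + 18·2 + 14·3 = 197
B: 21·2 + 16·3 + 20·0 + 23·0 + 21·3 + 18·1 + 14·2 = 199
A: 21·3 + 16·1 + 20·2 + 23·1 + 21·1 + 18·3 + 14·0 = 217
D: 21·0 + 16·0 + 20·3 + 23·3 + 21·2 + 18·0 + 14·1 = 185
A has the highest Borda score (217).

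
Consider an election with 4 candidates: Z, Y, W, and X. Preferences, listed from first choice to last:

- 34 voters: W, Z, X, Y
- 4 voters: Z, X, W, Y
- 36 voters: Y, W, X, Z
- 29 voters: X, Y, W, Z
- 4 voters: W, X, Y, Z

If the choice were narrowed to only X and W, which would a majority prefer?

W

Voters preferring X to W: 33; preferring W to X: 74.
W wins the head-to-head.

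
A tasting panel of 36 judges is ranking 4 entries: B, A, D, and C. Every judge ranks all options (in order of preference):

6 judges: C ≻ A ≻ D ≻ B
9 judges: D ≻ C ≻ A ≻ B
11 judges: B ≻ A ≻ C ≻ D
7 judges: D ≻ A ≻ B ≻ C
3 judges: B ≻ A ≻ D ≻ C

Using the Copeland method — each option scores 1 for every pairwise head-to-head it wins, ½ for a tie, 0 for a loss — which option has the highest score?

A

B: beats C; loses to A and D → score 1.
A: beats B, D, and C → score 3.
D: beats B and C; loses to A → score 2.
C: loses to B, A, and D → score 0.
A has the best pairwise record.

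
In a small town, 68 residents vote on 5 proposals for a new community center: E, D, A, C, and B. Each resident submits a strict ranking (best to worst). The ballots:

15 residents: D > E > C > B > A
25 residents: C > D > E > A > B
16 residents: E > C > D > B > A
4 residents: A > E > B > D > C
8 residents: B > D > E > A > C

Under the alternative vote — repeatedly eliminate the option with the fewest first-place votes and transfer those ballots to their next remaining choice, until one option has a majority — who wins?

C

Round 1: E 16, D 15, A 4, C 25, B 8. Eliminate A.
Round 2: E 20, D 15, C 25, B 8. Eliminate B.
Round 3: E 20, D 23, C 25. Eliminate E.
Round 4: D 27, C 41. C has a majority.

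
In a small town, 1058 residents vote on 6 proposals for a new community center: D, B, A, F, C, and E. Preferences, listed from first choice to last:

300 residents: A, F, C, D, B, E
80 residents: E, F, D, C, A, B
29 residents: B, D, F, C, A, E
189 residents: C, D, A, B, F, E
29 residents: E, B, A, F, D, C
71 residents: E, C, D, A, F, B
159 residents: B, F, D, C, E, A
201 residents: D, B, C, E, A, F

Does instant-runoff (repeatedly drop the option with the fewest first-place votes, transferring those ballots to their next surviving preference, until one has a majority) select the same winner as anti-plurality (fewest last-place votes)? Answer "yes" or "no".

yes

Instant-runoff — R1 D 201, B 188, A 300, F 0, C 189, E 180 (F out); R2 D 201, B 188, A 300, C 189, E 180 (E out); R3 D 281, B 217, A 300, C 260 (B out); R4 D 469, A 329, C 260 (C out); R5 D 729, A 329 (D winner). Winner: D.
Anti-plurality — last-place votes: D 0, B 151, A 159, F 201, C 29, E 518. Winner: D.
The two methods agree.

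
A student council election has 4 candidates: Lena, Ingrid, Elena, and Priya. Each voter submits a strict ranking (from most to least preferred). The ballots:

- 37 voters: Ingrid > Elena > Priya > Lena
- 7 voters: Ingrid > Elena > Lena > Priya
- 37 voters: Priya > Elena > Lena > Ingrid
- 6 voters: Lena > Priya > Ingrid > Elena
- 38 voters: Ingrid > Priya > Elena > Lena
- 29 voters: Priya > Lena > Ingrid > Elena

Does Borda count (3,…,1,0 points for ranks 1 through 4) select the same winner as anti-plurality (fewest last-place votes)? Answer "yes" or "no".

yes

Borda — scores: Lena 120, Ingrid 281, Elena 200, Priya 323. Winner: Priya.
Anti-plurality — last-place votes: Lena 75, Ingrid 37, Elena 35, Priya 7. Winner: Priya.
The two methods agree.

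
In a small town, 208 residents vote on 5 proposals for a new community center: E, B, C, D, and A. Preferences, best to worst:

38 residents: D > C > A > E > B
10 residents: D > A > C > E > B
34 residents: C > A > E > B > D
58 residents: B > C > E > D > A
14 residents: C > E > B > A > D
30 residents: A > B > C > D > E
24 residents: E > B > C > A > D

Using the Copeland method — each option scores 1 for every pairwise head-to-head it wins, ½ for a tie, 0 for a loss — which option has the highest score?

C

E: beats B and D; loses to C and A → score 2.
B: beats C and D; loses to E and A → score 2.
C: beats E, D, and A; loses to B → score 3.
D: beats A; loses to E, B, and C → score 1.
A: beats E and B; loses to C and D → score 2.
C has the best pairwise record.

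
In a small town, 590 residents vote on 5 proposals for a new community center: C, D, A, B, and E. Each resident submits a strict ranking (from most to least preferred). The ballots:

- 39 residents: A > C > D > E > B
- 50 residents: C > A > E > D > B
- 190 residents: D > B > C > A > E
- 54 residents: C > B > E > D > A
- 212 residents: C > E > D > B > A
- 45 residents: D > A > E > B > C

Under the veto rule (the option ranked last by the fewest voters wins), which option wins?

D

Last-place votes: C 45, D 0, A 266, B 89, E 190.
D is ranked last by the fewest voters, so D wins.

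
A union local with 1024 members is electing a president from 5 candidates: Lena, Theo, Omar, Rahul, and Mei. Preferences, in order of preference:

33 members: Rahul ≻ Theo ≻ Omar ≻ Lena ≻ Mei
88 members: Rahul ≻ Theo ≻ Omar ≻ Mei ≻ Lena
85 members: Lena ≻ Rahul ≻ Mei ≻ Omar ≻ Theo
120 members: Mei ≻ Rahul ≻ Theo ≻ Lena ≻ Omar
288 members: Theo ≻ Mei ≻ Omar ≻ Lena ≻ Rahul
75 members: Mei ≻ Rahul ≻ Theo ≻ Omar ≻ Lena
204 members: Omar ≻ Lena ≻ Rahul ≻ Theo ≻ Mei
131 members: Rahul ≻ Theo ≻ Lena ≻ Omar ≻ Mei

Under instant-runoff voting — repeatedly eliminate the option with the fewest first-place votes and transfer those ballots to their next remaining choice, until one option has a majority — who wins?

Rahul

Round 1: Lena 85, Theo 288, Omar 204, Rahul 252, Mei 195. Eliminate Lena.
Round 2: Theo 288, Omar 204, Rahul 337, Mei 195. Eliminate Mei.
Round 3: Theo 288, Omar 204, Rahul 532. Rahul has a majority.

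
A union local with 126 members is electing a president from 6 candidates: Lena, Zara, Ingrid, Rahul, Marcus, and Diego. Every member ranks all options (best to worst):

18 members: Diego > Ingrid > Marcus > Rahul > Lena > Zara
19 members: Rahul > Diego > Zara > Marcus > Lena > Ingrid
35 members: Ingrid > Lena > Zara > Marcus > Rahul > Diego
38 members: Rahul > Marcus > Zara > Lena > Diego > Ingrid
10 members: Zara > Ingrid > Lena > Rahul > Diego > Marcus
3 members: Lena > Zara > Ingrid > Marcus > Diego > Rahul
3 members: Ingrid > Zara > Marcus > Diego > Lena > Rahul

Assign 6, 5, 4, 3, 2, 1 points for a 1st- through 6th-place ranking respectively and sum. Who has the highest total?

Lena: 18·2 + 19·2 + 35·5 + 38·3 + 10·4 + 3·6 + 3·2 = 427
Zara: 18·1 + 19·4 + 35·4 + 38·4 + 10·6 + 3·5 + 3·5 = 476
Ingrid: 18·5 + 19·1 + 35·6 + 38·1 + 10·5 + 3·4 + 3·6 = 437
Rahul: 18·3 + 19·6 + 35·2 + 38·6 + 10·3 + 3·1 + 3·1 = 502
Marcus: 18·4 + 19·3 + 35·3 + 38·5 + 10·1 + 3·3 + 3·4 = 455
Diego: 18·6 + 19·5 + 35·1 + 38·2 + 10·2 + 3·2 + 3·3 = 349
Rahul has the highest Borda score (502).

Rahul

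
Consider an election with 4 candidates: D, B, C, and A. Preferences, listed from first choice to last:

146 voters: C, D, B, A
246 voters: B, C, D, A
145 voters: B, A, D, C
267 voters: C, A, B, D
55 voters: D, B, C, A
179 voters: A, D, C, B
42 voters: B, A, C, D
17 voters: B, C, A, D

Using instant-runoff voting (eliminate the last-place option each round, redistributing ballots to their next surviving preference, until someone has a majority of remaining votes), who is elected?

C

Round 1: D 55, B 450, C 413, A 179. Eliminate D.
Round 2: B 505, C 413, A 179. Eliminate A.
Round 3: B 505, C 592. C has a majority.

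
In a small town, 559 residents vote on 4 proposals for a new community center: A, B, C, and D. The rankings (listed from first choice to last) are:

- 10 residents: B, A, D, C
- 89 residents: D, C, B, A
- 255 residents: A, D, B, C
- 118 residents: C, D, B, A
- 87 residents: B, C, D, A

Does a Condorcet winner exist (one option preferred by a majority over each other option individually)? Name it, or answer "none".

D vs A: 294–265 for D.
D vs B: 462–97 for D.
D vs C: 354–205 for D.
D beats every other option head-to-head.

D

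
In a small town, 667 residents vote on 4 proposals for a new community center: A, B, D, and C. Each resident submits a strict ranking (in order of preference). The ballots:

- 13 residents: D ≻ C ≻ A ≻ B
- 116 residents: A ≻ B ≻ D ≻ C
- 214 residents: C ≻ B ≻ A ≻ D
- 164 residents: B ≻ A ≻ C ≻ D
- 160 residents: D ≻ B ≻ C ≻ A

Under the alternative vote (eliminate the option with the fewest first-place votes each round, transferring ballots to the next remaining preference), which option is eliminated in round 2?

D

Round 1: A 116, B 164, D 173, C 214. Eliminate A.
Round 2: B 280, D 173, C 214. Eliminate D.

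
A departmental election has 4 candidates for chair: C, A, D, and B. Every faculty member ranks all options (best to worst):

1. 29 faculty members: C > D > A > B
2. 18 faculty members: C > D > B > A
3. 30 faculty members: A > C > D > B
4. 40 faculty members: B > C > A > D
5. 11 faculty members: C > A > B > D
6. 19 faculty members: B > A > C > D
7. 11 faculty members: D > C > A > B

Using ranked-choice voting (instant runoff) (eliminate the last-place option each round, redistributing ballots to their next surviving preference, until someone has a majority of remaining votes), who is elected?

C

Round 1: C 58, A 30, D 11, B 59. Eliminate D.
Round 2: C 69, A 30, B 59. Eliminate A.
Round 3: C 99, B 59. C has a majority.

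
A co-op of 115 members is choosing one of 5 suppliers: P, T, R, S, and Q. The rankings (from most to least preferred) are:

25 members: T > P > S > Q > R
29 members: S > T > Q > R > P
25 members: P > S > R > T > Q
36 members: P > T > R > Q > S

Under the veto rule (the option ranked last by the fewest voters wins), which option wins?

T

Last-place votes: P 29, T 0, R 25, S 36, Q 25.
T is ranked last by the fewest voters, so T wins.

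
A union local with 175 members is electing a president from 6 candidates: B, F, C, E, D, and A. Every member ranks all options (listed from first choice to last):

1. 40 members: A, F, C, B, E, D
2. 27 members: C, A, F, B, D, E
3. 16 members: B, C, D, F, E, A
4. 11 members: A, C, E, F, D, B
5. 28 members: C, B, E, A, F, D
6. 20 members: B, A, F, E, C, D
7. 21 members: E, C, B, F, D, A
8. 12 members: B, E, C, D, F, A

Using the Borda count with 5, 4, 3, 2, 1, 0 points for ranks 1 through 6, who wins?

B: 40·2 + 27·2 + 16·5 + 11·0 + 28·4 + 20·5 + 21·3 + 12·5 = 549
F: 40·4 + 27·3 + 16·2 + 11·2 + 28·1 + 20·3 + 21·2 + 12·1 = 437
C: 40·3 + 27·5 + 16·4 + 11·4 + 28·5 + 20·1 + 21·4 + 12·3 = 643
E: 40·1 + 27·0 + 16·1 + 11·3 + 28·3 + 20·2 + 21·5 + 12·4 = 366
D: 40·0 + 27·1 + 16·3 + 11·1 + 28·0 + 20·0 + 21·1 + 12·2 = 131
A: 40·5 + 27·4 + 16·0 + 11·5 + 28·2 + 20·4 + 21·0 + 12·0 = 499
C has the highest Borda score (643).

C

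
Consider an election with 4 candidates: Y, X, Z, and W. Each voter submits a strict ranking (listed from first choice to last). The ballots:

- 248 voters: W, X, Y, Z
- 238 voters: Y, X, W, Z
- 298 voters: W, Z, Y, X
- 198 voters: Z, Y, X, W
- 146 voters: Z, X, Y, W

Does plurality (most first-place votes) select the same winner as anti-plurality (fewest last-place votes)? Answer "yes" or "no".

Plurality — first-place votes: Y 238, X 0, Z 344, W 546. Winner: W.
Anti-plurality — last-place votes: Y 0, X 298, Z 486, W 344. Winner: Y.
The two methods disagree.

no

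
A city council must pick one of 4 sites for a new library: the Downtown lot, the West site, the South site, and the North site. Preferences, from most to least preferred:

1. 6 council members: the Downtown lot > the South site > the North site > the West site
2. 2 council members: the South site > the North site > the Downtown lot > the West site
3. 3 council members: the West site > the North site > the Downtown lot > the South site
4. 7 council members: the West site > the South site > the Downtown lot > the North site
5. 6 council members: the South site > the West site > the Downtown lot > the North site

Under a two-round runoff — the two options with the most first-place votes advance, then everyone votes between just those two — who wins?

Round 1 first-place votes: the Downtown lot 6, the West site 10, the South site 8, the North site 0.
the West site and the South site advance.
Runoff: the West site is preferred to the South site by 10 voters; the South site by 14.
the South site wins the runoff.

the South site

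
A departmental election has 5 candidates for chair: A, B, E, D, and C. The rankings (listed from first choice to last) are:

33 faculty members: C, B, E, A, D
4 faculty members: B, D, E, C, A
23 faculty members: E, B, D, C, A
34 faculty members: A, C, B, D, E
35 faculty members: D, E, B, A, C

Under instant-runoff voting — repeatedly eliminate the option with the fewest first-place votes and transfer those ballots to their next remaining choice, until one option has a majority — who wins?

A

Round 1: A 34, B 4, E 23, D 35, C 33. Eliminate B.
Round 2: A 34, E 23, D 39, C 33. Eliminate E.
Round 3: A 34, D 62, C 33. Eliminate C.
Round 4: A 67, D 62. A has a majority.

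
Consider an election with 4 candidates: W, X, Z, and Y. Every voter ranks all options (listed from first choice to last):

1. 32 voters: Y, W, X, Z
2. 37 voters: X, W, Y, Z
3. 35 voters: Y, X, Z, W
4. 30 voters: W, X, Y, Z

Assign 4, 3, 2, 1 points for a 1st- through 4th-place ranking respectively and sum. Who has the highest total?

X

W: 32·3 + 37·3 + 35·1 + 30·4 = 362
X: 32·2 + 37·4 + 35·3 + 30·3 = 407
Z: 32·1 + 37·1 + 35·2 + 30·1 = 169
Y: 32·4 + 37·2 + 35·4 + 30·2 = 402
X has the highest Borda score (407).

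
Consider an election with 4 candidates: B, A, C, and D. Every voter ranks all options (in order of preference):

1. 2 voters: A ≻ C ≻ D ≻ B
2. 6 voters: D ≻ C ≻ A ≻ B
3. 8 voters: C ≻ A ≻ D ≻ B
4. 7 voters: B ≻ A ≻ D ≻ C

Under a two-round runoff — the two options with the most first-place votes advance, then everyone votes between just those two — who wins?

C

Round 1 first-place votes: B 7, A 2, C 8, D 6.
C and B advance.
Runoff: C is preferred to B by 16 voters; B by 7.
C wins the runoff.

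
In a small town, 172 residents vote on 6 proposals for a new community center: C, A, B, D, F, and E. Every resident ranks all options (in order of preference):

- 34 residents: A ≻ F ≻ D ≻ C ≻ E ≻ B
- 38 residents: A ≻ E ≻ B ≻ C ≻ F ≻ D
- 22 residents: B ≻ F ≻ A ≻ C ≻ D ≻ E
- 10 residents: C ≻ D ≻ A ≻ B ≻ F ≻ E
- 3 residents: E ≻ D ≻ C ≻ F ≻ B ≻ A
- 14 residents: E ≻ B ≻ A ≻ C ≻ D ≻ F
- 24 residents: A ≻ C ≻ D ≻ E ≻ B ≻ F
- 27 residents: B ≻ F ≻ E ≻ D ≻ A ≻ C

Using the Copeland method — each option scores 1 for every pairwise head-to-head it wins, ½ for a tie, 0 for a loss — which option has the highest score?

C: beats D, F, and E; loses to A and B → score 3.
A: beats C, B, D, F, and E → score 5.
B: beats C, D, and F; loses to A and E → score 3.
D: beats E; loses to C, A, B, and F → score 1.
F: beats D and E; loses to C, A, and B → score 2.
E: beats B; loses to C, A, D, and F → score 1.
A has the best pairwise record.

A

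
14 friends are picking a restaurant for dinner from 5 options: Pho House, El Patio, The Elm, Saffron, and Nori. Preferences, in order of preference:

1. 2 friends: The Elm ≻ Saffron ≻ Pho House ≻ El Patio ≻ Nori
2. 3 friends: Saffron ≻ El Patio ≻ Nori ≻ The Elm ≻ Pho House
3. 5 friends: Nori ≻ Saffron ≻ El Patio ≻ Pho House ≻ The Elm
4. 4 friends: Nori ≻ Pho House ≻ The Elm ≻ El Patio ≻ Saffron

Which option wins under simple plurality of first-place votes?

First-place votes: Pho House 0, El Patio 0, The Elm 2, Saffron 3, Nori 9.
Nori has the most first-place votes.

Nori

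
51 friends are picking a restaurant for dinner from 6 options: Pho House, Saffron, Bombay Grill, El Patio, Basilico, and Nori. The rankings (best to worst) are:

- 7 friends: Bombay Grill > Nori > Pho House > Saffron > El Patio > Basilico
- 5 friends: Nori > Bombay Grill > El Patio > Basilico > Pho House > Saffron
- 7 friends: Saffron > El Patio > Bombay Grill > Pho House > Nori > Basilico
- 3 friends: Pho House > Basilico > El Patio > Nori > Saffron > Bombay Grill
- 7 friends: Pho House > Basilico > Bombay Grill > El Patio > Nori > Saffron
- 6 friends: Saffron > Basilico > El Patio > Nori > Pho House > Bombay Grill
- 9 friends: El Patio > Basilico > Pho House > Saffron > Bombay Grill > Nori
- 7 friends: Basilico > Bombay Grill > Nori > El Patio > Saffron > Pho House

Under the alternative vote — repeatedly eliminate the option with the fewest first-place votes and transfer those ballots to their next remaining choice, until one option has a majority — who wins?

Bombay Grill

Round 1: Pho House 10, Saffron 13, Bombay Grill 7, El Patio 9, Basilico 7, Nori 5. Eliminate Nori.
Round 2: Pho House 10, Saffron 13, Bombay Grill 12, El Patio 9, Basilico 7. Eliminate Basilico.
Round 3: Pho House 10, Saffron 13, Bombay Grill 19, El Patio 9. Eliminate El Patio.
Round 4: Pho House 19, Saffron 13, Bombay Grill 19. Eliminate Saffron.
Round 5: Pho House 25, Bombay Grill 26. Bombay Grill has a majority.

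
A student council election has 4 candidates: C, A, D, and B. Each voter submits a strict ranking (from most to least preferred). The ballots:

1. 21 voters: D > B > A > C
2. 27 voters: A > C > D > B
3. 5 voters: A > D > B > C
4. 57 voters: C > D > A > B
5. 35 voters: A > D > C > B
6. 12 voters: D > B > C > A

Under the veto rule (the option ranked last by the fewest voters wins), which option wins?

D

Last-place votes: C 26, A 12, D 0, B 119.
D is ranked last by the fewest voters, so D wins.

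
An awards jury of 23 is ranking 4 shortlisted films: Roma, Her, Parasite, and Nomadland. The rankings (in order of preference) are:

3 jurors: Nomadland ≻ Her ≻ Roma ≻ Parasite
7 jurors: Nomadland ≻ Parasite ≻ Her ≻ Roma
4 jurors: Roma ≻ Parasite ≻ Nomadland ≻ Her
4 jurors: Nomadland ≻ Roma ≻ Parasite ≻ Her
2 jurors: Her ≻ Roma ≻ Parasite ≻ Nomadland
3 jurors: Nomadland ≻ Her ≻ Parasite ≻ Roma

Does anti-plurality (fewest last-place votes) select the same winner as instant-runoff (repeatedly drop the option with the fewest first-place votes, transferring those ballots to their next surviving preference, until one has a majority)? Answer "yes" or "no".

Anti-plurality — last-place votes: Roma 10, Her 8, Parasite 3, Nomadland 2. Winner: Nomadland.
Instant-runoff — R1 Roma 4, Her 2, Parasite 0, Nomadland 17 (Nomadland winner). Winner: Nomadland.
The two methods agree.

yes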